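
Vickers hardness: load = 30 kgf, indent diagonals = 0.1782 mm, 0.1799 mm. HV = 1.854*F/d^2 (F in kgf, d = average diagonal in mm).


d_avg = (0.1782+0.1799)/2 = 0.17905 mm
HV = 1.854*30/0.17905^2 = 1735

1735


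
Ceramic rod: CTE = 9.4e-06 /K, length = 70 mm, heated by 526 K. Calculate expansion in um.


dL = 9.4e-06 * 70 * 526 * 1000 = 346.108 um

346.108


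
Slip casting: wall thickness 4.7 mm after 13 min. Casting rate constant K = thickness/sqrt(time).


K = 4.7 / sqrt(13) = 4.7 / 3.6056 = 1.304 mm/min^0.5

1.304


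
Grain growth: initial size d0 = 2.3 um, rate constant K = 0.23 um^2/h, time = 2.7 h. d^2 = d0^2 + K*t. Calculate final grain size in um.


d^2 = 2.3^2 + 0.23*2.7 = 5.911
d = sqrt(5.911) = 2.43 um

2.43


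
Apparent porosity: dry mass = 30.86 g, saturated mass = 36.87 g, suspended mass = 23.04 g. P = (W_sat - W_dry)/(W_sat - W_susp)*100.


P = (36.87 - 30.86) / (36.87 - 23.04) * 100 = 6.01 / 13.83 * 100 = 43.5%

43.5


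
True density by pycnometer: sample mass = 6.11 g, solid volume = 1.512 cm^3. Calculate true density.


TD = 6.11 / 1.512 = 4.041 g/cm^3

4.041


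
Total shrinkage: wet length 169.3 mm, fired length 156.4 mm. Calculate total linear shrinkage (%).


TS = (169.3 - 156.4) / 169.3 * 100 = 7.62%

7.62


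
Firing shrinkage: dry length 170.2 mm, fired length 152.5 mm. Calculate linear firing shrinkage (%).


FS = (170.2 - 152.5) / 170.2 * 100 = 10.4%

10.4


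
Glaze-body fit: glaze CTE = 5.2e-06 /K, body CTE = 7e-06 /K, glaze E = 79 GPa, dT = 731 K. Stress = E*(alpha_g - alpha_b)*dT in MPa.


Stress = 79*1000*(5.2e-06 - 7e-06)*731 = -103.9 MPa

-103.9


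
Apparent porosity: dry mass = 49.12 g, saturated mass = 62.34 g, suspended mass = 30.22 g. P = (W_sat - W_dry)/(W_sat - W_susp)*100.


P = (62.34 - 49.12) / (62.34 - 30.22) * 100 = 13.22 / 32.12 * 100 = 41.2%

41.2


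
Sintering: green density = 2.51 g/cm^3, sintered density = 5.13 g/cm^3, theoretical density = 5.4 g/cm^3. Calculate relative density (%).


Relative = 5.13 / 5.4 * 100 = 95.0%

95.0


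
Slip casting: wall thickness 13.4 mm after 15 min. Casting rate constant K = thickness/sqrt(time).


K = 13.4 / sqrt(15) = 13.4 / 3.873 = 3.46 mm/min^0.5

3.46


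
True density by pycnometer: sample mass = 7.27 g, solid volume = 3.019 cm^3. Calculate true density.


TD = 7.27 / 3.019 = 2.408 g/cm^3

2.408


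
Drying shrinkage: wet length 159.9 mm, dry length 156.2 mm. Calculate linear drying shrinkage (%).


DS = (159.9 - 156.2) / 159.9 * 100 = 2.31%

2.31


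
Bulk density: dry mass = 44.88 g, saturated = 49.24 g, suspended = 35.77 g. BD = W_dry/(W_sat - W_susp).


BD = 44.88 / (49.24 - 35.77) = 44.88 / 13.47 = 3.332 g/cm^3

3.332


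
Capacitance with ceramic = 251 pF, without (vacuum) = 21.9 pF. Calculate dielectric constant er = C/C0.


er = 251 / 21.9 = 11.46

11.46


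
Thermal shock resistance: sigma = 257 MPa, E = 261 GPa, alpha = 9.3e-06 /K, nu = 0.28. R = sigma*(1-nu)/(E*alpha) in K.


R = 257*(1-0.28)/(261*1000*9.3e-06) = 76 K

76


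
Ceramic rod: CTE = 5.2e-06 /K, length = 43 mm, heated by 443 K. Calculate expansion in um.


dL = 5.2e-06 * 43 * 443 * 1000 = 99.055 um

99.055


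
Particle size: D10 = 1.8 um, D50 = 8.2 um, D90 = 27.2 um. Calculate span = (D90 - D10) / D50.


Span = (27.2 - 1.8) / 8.2 = 25.4 / 8.2 = 3.098

3.098


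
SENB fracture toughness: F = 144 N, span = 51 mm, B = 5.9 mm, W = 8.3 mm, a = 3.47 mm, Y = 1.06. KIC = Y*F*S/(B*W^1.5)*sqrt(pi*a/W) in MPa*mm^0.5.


KIC = 1.06*144*51/(5.9*8.3^1.5)*sqrt(pi*3.47/8.3) = 63.24

63.24


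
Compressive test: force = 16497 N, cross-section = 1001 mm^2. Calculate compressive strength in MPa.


CS = 16497 / 1001 = 16.5 MPa

16.5


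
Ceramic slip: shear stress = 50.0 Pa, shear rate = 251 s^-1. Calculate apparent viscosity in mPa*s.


eta = tau/gamma * 1000 = 50.0/251 * 1000 = 199.2 mPa*s

199.2


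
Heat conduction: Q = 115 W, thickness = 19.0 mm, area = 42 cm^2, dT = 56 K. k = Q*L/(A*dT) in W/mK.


k = 115*19.0/1000/(42/10000*56) = 9.29 W/mK

9.29


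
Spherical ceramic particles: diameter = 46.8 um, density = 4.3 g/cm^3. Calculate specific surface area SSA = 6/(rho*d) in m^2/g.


SSA = 6 / (4.3 * 46.8) = 0.03 m^2/g

0.03


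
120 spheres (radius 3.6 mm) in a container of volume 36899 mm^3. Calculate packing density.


V_sphere = 4/3*pi*3.6^3 = 195.4322 mm^3
Total V = 120*195.4322 = 23451.864 mm^3
PD = 23451.864 / 36899 = 0.636

0.636


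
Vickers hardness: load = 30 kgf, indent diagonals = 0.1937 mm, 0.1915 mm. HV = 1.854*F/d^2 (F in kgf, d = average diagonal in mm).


d_avg = (0.1937+0.1915)/2 = 0.1926 mm
HV = 1.854*30/0.1926^2 = 1499

1499


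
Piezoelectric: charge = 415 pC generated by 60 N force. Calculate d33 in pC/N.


d33 = 415 / 60 = 6.9 pC/N

6.9


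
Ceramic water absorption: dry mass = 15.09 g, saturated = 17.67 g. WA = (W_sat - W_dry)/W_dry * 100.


WA = (17.67 - 15.09) / 15.09 * 100 = 17.1%

17.1


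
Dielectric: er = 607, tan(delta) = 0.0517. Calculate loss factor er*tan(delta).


Loss = 607 * 0.0517 = 31.382

31.382


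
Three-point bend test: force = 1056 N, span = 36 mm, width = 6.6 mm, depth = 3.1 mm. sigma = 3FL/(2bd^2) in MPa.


sigma = 3*1056*36/(2*6.6*3.1^2) = 899.1 MPa

899.1


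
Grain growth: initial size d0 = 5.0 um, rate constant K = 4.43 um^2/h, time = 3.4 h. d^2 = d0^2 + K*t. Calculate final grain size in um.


d^2 = 5.0^2 + 4.43*3.4 = 40.062
d = sqrt(40.062) = 6.33 um

6.33


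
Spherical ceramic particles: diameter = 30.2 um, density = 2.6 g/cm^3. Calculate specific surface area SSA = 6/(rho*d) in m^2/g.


SSA = 6 / (2.6 * 30.2) = 0.076 m^2/g

0.076


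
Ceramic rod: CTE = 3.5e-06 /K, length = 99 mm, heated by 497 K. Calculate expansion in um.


dL = 3.5e-06 * 99 * 497 * 1000 = 172.211 um

172.211


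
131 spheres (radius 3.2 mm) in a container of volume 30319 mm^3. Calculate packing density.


V_sphere = 4/3*pi*3.2^3 = 137.2583 mm^3
Total V = 131*137.2583 = 17980.8373 mm^3
PD = 17980.8373 / 30319 = 0.593

0.593


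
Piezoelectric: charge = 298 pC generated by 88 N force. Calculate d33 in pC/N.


d33 = 298 / 88 = 3.4 pC/N

3.4


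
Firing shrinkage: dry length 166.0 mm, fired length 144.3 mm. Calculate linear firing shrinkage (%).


FS = (166.0 - 144.3) / 166.0 * 100 = 13.07%

13.07


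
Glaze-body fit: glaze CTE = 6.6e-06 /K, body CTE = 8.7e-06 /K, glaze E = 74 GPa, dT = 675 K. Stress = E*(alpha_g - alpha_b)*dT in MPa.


Stress = 74*1000*(6.6e-06 - 8.7e-06)*675 = -104.9 MPa

-104.9


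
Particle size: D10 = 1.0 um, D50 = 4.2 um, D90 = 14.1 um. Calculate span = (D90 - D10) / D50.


Span = (14.1 - 1.0) / 4.2 = 13.1 / 4.2 = 3.119

3.119


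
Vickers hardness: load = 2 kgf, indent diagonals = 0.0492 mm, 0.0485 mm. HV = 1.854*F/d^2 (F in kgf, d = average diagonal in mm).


d_avg = (0.0492+0.0485)/2 = 0.04885 mm
HV = 1.854*2/0.04885^2 = 1554

1554


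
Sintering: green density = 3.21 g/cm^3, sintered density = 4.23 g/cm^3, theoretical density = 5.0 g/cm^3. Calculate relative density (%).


Relative = 4.23 / 5.0 * 100 = 84.6%

84.6


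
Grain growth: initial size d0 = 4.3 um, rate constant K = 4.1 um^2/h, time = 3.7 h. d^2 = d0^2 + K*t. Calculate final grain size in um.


d^2 = 4.3^2 + 4.1*3.7 = 33.66
d = sqrt(33.66) = 5.8 um

5.8


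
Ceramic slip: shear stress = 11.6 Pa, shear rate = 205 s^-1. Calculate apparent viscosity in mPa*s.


eta = tau/gamma * 1000 = 11.6/205 * 1000 = 56.6 mPa*s

56.6


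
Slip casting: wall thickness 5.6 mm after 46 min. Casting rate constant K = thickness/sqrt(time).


K = 5.6 / sqrt(46) = 5.6 / 6.7823 = 0.826 mm/min^0.5

0.826


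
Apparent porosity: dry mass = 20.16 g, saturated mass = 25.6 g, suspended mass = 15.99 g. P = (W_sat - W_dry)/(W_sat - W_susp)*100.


P = (25.6 - 20.16) / (25.6 - 15.99) * 100 = 5.44 / 9.61 * 100 = 56.6%

56.6


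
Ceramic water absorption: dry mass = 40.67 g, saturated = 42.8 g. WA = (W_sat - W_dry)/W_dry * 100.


WA = (42.8 - 40.67) / 40.67 * 100 = 5.24%

5.24


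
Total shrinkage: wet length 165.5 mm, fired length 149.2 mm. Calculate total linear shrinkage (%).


TS = (165.5 - 149.2) / 165.5 * 100 = 9.85%

9.85


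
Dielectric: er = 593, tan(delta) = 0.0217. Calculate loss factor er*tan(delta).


Loss = 593 * 0.0217 = 12.868

12.868


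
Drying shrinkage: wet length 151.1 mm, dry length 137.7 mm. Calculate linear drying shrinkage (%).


DS = (151.1 - 137.7) / 151.1 * 100 = 8.87%

8.87


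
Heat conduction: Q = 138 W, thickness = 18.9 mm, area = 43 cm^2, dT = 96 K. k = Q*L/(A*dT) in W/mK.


k = 138*18.9/1000/(43/10000*96) = 6.32 W/mK

6.32


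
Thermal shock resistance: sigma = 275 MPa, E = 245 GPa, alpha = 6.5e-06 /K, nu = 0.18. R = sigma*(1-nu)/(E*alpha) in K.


R = 275*(1-0.18)/(245*1000*6.5e-06) = 142 K

142


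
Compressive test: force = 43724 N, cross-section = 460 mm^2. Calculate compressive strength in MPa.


CS = 43724 / 460 = 95.1 MPa

95.1


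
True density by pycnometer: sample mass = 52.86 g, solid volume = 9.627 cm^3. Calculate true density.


TD = 52.86 / 9.627 = 5.491 g/cm^3

5.491


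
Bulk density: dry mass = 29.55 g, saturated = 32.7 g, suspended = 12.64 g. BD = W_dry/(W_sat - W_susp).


BD = 29.55 / (32.7 - 12.64) = 29.55 / 20.06 = 1.473 g/cm^3

1.473


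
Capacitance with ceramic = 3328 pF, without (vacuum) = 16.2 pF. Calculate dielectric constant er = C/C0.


er = 3328 / 16.2 = 205.43

205.43


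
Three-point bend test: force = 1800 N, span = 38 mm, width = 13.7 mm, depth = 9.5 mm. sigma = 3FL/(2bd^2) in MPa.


sigma = 3*1800*38/(2*13.7*9.5^2) = 83.0 MPa

83.0


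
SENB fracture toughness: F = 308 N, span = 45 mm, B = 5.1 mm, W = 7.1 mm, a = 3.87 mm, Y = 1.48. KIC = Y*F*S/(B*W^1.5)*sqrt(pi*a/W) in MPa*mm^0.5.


KIC = 1.48*308*45/(5.1*7.1^1.5)*sqrt(pi*3.87/7.1) = 278.21

278.21


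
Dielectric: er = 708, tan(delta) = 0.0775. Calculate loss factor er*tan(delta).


Loss = 708 * 0.0775 = 54.87

54.87


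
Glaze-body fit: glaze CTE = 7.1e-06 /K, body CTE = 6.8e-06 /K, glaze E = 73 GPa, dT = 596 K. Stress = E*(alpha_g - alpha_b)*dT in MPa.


Stress = 73*1000*(7.1e-06 - 6.8e-06)*596 = 13.1 MPa

13.1


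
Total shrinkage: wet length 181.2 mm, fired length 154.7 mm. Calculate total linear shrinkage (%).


TS = (181.2 - 154.7) / 181.2 * 100 = 14.62%

14.62


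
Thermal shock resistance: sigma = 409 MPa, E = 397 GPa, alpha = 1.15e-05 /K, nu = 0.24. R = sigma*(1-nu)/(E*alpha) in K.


R = 409*(1-0.24)/(397*1000*1.15e-05) = 68 K

68


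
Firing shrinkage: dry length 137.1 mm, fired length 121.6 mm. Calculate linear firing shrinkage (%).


FS = (137.1 - 121.6) / 137.1 * 100 = 11.31%

11.31


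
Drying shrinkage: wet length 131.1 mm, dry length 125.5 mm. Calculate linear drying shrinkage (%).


DS = (131.1 - 125.5) / 131.1 * 100 = 4.27%

4.27


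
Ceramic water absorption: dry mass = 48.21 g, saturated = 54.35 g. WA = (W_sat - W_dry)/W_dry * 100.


WA = (54.35 - 48.21) / 48.21 * 100 = 12.74%

12.74


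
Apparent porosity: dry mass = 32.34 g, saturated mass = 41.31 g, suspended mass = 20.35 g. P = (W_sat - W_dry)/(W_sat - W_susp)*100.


P = (41.31 - 32.34) / (41.31 - 20.35) * 100 = 8.97 / 20.96 * 100 = 42.8%

42.8


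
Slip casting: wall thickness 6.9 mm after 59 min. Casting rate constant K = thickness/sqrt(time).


K = 6.9 / sqrt(59) = 6.9 / 7.6811 = 0.898 mm/min^0.5

0.898


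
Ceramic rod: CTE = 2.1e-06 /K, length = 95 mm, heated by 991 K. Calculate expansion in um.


dL = 2.1e-06 * 95 * 991 * 1000 = 197.705 um

197.705


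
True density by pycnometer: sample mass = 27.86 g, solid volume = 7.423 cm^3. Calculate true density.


TD = 27.86 / 7.423 = 3.753 g/cm^3

3.753


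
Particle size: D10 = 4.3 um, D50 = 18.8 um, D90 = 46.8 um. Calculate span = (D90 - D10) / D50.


Span = (46.8 - 4.3) / 18.8 = 42.5 / 18.8 = 2.261

2.261


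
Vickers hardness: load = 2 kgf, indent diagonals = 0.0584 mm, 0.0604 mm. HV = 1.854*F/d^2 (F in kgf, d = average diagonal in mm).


d_avg = (0.0584+0.0604)/2 = 0.0594 mm
HV = 1.854*2/0.0594^2 = 1051

1051


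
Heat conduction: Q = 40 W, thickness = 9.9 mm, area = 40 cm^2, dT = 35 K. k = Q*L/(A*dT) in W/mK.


k = 40*9.9/1000/(40/10000*35) = 2.83 W/mK

2.83


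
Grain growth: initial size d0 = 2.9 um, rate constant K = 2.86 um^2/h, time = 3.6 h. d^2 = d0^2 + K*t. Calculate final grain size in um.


d^2 = 2.9^2 + 2.86*3.6 = 18.706
d = sqrt(18.706) = 4.33 um

4.33


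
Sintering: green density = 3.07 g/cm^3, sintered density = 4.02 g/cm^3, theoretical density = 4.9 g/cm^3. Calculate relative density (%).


Relative = 4.02 / 4.9 * 100 = 82.0%

82.0


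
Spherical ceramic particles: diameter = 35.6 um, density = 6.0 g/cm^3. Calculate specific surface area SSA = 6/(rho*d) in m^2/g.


SSA = 6 / (6.0 * 35.6) = 0.028 m^2/g

0.028


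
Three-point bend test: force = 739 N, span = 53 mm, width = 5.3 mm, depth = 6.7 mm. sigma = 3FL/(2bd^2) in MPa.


sigma = 3*739*53/(2*5.3*6.7^2) = 246.9 MPa

246.9


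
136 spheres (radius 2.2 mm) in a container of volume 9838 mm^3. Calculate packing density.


V_sphere = 4/3*pi*2.2^3 = 44.6022 mm^3
Total V = 136*44.6022 = 6065.8992 mm^3
PD = 6065.8992 / 9838 = 0.617

0.617


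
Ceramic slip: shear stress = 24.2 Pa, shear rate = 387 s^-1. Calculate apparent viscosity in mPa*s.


eta = tau/gamma * 1000 = 24.2/387 * 1000 = 62.5 mPa*s

62.5


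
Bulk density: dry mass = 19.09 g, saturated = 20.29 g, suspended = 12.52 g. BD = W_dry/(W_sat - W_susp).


BD = 19.09 / (20.29 - 12.52) = 19.09 / 7.77 = 2.457 g/cm^3

2.457


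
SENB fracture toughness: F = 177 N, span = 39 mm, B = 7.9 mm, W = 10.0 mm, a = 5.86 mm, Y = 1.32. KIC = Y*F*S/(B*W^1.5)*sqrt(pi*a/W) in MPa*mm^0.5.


KIC = 1.32*177*39/(7.9*10.0^1.5)*sqrt(pi*5.86/10.0) = 49.49

49.49


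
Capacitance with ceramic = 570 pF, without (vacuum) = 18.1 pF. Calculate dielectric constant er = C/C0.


er = 570 / 18.1 = 31.49

31.49


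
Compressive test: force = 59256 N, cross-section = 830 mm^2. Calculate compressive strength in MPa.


CS = 59256 / 830 = 71.4 MPa

71.4


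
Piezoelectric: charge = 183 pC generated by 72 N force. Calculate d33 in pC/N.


d33 = 183 / 72 = 2.5 pC/N

2.5


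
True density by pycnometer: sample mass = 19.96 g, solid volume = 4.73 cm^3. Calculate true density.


TD = 19.96 / 4.73 = 4.22 g/cm^3

4.22


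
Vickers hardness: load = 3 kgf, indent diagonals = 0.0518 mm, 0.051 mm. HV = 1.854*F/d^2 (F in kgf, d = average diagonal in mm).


d_avg = (0.0518+0.051)/2 = 0.0514 mm
HV = 1.854*3/0.0514^2 = 2105

2105


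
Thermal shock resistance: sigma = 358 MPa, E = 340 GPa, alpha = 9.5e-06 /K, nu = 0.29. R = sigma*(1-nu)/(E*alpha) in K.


R = 358*(1-0.29)/(340*1000*9.5e-06) = 79 K

79


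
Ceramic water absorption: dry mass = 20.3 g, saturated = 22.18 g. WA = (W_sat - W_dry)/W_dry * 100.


WA = (22.18 - 20.3) / 20.3 * 100 = 9.26%

9.26


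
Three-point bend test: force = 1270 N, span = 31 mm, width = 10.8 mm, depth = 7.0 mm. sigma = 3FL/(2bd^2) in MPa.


sigma = 3*1270*31/(2*10.8*7.0^2) = 111.6 MPa

111.6


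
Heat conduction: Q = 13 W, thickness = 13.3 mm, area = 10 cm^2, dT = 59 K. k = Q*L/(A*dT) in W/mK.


k = 13*13.3/1000/(10/10000*59) = 2.93 W/mK

2.93


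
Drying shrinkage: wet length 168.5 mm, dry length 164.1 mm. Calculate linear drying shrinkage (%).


DS = (168.5 - 164.1) / 168.5 * 100 = 2.61%

2.61


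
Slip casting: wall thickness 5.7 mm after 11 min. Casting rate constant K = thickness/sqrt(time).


K = 5.7 / sqrt(11) = 5.7 / 3.3166 = 1.719 mm/min^0.5

1.719


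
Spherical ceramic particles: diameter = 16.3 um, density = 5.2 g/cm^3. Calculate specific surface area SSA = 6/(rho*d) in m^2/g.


SSA = 6 / (5.2 * 16.3) = 0.071 m^2/g

0.071


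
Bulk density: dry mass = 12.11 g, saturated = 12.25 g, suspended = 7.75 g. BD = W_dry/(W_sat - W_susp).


BD = 12.11 / (12.25 - 7.75) = 12.11 / 4.5 = 2.691 g/cm^3

2.691


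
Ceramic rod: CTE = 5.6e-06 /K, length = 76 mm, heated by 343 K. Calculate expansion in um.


dL = 5.6e-06 * 76 * 343 * 1000 = 145.981 um

145.981


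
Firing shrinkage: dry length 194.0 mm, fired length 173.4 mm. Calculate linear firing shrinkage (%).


FS = (194.0 - 173.4) / 194.0 * 100 = 10.62%

10.62


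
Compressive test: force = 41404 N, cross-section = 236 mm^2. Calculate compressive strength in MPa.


CS = 41404 / 236 = 175.4 MPa

175.4


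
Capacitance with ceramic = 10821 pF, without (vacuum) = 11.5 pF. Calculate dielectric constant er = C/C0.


er = 10821 / 11.5 = 940.96

940.96


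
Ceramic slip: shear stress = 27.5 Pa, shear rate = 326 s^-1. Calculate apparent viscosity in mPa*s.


eta = tau/gamma * 1000 = 27.5/326 * 1000 = 84.4 mPa*s

84.4


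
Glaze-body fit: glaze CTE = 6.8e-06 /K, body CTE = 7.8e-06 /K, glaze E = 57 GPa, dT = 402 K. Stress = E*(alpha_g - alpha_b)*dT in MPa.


Stress = 57*1000*(6.8e-06 - 7.8e-06)*402 = -22.9 MPa

-22.9


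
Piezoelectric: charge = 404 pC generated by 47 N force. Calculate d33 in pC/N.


d33 = 404 / 47 = 8.6 pC/N

8.6


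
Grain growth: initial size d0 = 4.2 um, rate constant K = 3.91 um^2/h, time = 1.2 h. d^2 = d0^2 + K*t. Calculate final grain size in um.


d^2 = 4.2^2 + 3.91*1.2 = 22.332
d = sqrt(22.332) = 4.73 um

4.73


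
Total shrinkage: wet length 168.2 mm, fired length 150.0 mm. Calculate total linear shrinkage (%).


TS = (168.2 - 150.0) / 168.2 * 100 = 10.82%

10.82


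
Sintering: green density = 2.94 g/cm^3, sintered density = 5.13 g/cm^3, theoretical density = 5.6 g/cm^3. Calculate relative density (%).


Relative = 5.13 / 5.6 * 100 = 91.6%

91.6


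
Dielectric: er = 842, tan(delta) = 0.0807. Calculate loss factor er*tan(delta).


Loss = 842 * 0.0807 = 67.949

67.949


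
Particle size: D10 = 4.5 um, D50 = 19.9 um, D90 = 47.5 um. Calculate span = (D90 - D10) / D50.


Span = (47.5 - 4.5) / 19.9 = 43.0 / 19.9 = 2.161

2.161


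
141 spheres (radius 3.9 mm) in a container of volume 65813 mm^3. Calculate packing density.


V_sphere = 4/3*pi*3.9^3 = 248.4748 mm^3
Total V = 141*248.4748 = 35034.9468 mm^3
PD = 35034.9468 / 65813 = 0.532

0.532


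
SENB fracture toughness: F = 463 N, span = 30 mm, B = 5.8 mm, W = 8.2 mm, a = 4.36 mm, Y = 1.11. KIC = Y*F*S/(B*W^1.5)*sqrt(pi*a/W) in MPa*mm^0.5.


KIC = 1.11*463*30/(5.8*8.2^1.5)*sqrt(pi*4.36/8.2) = 146.31

146.31


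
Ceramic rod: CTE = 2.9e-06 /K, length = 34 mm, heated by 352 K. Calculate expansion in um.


dL = 2.9e-06 * 34 * 352 * 1000 = 34.707 um

34.707


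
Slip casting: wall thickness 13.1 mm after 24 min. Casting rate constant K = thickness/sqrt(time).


K = 13.1 / sqrt(24) = 13.1 / 4.899 = 2.674 mm/min^0.5

2.674


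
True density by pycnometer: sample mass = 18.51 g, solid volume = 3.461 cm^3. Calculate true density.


TD = 18.51 / 3.461 = 5.348 g/cm^3

5.348


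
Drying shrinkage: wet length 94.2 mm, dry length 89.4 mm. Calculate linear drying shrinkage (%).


DS = (94.2 - 89.4) / 94.2 * 100 = 5.1%

5.1


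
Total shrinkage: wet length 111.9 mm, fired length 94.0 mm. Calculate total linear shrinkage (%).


TS = (111.9 - 94.0) / 111.9 * 100 = 16.0%

16.0


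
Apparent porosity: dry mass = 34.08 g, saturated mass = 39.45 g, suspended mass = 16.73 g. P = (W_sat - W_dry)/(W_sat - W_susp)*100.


P = (39.45 - 34.08) / (39.45 - 16.73) * 100 = 5.37 / 22.72 * 100 = 23.6%

23.6


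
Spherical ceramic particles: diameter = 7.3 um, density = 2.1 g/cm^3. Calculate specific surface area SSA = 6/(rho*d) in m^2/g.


SSA = 6 / (2.1 * 7.3) = 0.391 m^2/g

0.391


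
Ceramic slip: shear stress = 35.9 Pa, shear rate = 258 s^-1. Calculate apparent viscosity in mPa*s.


eta = tau/gamma * 1000 = 35.9/258 * 1000 = 139.1 mPa*s

139.1


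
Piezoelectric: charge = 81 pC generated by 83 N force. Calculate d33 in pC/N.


d33 = 81 / 83 = 1.0 pC/N

1.0


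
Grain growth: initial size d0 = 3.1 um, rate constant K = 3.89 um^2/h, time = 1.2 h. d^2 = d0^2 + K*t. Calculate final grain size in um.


d^2 = 3.1^2 + 3.89*1.2 = 14.278
d = sqrt(14.278) = 3.78 um

3.78


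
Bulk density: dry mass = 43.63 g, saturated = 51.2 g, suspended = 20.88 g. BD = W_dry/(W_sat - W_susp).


BD = 43.63 / (51.2 - 20.88) = 43.63 / 30.32 = 1.439 g/cm^3

1.439


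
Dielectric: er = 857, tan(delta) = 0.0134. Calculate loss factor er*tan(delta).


Loss = 857 * 0.0134 = 11.484

11.484


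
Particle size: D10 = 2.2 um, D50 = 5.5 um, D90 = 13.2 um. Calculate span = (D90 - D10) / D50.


Span = (13.2 - 2.2) / 5.5 = 11.0 / 5.5 = 2.0

2.0


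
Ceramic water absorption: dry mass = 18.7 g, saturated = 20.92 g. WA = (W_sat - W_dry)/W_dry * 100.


WA = (20.92 - 18.7) / 18.7 * 100 = 11.87%

11.87


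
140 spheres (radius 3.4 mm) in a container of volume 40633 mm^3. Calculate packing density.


V_sphere = 4/3*pi*3.4^3 = 164.6362 mm^3
Total V = 140*164.6362 = 23049.068 mm^3
PD = 23049.068 / 40633 = 0.567

0.567


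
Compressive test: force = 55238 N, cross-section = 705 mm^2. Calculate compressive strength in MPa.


CS = 55238 / 705 = 78.4 MPa

78.4


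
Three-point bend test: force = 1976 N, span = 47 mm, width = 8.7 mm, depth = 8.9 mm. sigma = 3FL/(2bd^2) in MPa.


sigma = 3*1976*47/(2*8.7*8.9^2) = 202.2 MPa

202.2


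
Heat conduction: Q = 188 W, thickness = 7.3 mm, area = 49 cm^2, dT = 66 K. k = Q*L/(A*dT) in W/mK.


k = 188*7.3/1000/(49/10000*66) = 4.24 W/mK

4.24


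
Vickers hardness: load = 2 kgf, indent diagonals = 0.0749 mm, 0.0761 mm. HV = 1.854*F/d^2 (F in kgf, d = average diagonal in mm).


d_avg = (0.0749+0.0761)/2 = 0.0755 mm
HV = 1.854*2/0.0755^2 = 650

650


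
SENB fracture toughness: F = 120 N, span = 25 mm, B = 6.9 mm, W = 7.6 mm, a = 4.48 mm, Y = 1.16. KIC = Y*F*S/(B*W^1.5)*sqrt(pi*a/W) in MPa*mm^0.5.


KIC = 1.16*120*25/(6.9*7.6^1.5)*sqrt(pi*4.48/7.6) = 32.76

32.76


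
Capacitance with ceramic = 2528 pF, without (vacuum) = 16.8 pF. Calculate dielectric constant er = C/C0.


er = 2528 / 16.8 = 150.48

150.48


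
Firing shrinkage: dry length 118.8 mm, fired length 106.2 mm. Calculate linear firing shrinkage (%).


FS = (118.8 - 106.2) / 118.8 * 100 = 10.61%

10.61


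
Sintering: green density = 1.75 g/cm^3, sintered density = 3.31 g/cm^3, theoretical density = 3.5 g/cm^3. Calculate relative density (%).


Relative = 3.31 / 3.5 * 100 = 94.6%

94.6


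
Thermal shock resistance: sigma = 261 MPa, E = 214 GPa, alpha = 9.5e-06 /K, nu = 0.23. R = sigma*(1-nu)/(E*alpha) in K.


R = 261*(1-0.23)/(214*1000*9.5e-06) = 99 K

99


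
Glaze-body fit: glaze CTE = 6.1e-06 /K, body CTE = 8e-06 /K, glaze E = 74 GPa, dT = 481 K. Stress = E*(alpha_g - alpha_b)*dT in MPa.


Stress = 74*1000*(6.1e-06 - 8e-06)*481 = -67.6 MPa

-67.6


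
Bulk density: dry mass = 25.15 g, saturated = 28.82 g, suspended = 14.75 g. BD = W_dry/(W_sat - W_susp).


BD = 25.15 / (28.82 - 14.75) = 25.15 / 14.07 = 1.787 g/cm^3

1.787


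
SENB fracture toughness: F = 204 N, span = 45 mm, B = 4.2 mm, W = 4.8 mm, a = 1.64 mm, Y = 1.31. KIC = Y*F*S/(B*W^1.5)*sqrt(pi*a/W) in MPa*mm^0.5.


KIC = 1.31*204*45/(4.2*4.8^1.5)*sqrt(pi*1.64/4.8) = 282.08

282.08


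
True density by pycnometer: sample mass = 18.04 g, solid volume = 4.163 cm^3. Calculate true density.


TD = 18.04 / 4.163 = 4.333 g/cm^3

4.333


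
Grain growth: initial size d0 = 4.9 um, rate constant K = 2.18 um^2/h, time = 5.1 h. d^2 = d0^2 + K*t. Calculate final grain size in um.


d^2 = 4.9^2 + 2.18*5.1 = 35.128
d = sqrt(35.128) = 5.93 um

5.93


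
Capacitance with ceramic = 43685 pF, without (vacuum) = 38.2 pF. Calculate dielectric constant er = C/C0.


er = 43685 / 38.2 = 1143.59

1143.59


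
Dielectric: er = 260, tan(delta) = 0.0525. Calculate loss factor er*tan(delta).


Loss = 260 * 0.0525 = 13.65

13.65


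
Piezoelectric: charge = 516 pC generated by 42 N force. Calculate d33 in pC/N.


d33 = 516 / 42 = 12.3 pC/N

12.3


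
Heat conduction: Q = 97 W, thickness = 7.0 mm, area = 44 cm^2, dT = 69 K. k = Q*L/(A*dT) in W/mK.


k = 97*7.0/1000/(44/10000*69) = 2.24 W/mK

2.24


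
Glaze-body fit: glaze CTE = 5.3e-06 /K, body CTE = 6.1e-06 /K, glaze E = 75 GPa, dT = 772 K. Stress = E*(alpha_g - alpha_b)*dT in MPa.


Stress = 75*1000*(5.3e-06 - 6.1e-06)*772 = -46.3 MPa

-46.3


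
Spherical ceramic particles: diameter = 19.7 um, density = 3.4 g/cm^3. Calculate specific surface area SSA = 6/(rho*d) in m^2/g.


SSA = 6 / (3.4 * 19.7) = 0.09 m^2/g

0.09


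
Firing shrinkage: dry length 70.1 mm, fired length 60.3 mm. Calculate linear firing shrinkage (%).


FS = (70.1 - 60.3) / 70.1 * 100 = 13.98%

13.98


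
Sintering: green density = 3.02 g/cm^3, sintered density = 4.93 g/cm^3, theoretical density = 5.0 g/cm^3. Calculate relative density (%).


Relative = 4.93 / 5.0 * 100 = 98.6%

98.6


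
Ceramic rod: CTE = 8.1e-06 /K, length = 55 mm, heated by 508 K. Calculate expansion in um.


dL = 8.1e-06 * 55 * 508 * 1000 = 226.314 um

226.314


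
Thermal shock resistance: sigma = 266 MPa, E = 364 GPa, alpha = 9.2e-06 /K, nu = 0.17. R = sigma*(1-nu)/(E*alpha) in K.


R = 266*(1-0.17)/(364*1000*9.2e-06) = 66 K

66


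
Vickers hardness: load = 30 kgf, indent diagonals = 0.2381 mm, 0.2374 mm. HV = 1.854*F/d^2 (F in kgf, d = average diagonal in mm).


d_avg = (0.2381+0.2374)/2 = 0.23775 mm
HV = 1.854*30/0.23775^2 = 984

984


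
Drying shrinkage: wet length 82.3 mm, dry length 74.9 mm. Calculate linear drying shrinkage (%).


DS = (82.3 - 74.9) / 82.3 * 100 = 8.99%

8.99


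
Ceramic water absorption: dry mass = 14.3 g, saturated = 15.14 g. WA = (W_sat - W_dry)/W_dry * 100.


WA = (15.14 - 14.3) / 14.3 * 100 = 5.87%

5.87


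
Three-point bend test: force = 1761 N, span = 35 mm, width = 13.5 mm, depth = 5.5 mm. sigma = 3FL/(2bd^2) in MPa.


sigma = 3*1761*35/(2*13.5*5.5^2) = 226.4 MPa

226.4


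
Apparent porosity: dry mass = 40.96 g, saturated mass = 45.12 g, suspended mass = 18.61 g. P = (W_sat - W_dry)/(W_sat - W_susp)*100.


P = (45.12 - 40.96) / (45.12 - 18.61) * 100 = 4.16 / 26.51 * 100 = 15.7%

15.7


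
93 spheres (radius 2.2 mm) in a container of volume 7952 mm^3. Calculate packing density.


V_sphere = 4/3*pi*2.2^3 = 44.6022 mm^3
Total V = 93*44.6022 = 4148.0046 mm^3
PD = 4148.0046 / 7952 = 0.522

0.522


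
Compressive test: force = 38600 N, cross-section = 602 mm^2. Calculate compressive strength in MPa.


CS = 38600 / 602 = 64.1 MPa

64.1


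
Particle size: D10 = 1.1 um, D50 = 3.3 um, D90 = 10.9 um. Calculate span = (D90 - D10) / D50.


Span = (10.9 - 1.1) / 3.3 = 9.8 / 3.3 = 2.97

2.97


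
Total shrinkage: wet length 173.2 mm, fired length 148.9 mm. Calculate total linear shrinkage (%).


TS = (173.2 - 148.9) / 173.2 * 100 = 14.03%

14.03


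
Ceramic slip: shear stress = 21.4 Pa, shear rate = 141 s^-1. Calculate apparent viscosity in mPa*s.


eta = tau/gamma * 1000 = 21.4/141 * 1000 = 151.8 mPa*s

151.8


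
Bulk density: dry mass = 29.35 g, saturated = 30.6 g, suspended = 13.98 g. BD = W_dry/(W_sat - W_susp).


BD = 29.35 / (30.6 - 13.98) = 29.35 / 16.62 = 1.766 g/cm^3

1.766


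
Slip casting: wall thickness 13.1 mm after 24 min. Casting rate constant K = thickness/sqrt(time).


K = 13.1 / sqrt(24) = 13.1 / 4.899 = 2.674 mm/min^0.5

2.674


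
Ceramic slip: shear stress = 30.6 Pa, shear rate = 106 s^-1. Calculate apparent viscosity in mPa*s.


eta = tau/gamma * 1000 = 30.6/106 * 1000 = 288.7 mPa*s

288.7


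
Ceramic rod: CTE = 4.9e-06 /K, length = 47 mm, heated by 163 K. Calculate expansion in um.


dL = 4.9e-06 * 47 * 163 * 1000 = 37.539 um

37.539


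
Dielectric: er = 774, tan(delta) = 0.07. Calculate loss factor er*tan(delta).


Loss = 774 * 0.07 = 54.18

54.18


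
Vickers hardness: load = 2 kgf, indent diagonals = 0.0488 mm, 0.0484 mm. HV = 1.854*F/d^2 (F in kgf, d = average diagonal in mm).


d_avg = (0.0488+0.0484)/2 = 0.0486 mm
HV = 1.854*2/0.0486^2 = 1570

1570


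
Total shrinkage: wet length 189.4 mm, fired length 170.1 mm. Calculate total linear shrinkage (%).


TS = (189.4 - 170.1) / 189.4 * 100 = 10.19%

10.19


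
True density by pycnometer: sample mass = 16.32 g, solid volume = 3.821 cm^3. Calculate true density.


TD = 16.32 / 3.821 = 4.271 g/cm^3

4.271


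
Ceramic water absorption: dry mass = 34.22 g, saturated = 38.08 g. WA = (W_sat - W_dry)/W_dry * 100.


WA = (38.08 - 34.22) / 34.22 * 100 = 11.28%

11.28


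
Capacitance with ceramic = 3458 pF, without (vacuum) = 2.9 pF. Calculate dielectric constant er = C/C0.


er = 3458 / 2.9 = 1192.41

1192.41


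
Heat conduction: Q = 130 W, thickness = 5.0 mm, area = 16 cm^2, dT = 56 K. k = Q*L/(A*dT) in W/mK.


k = 130*5.0/1000/(16/10000*56) = 7.25 W/mK

7.25


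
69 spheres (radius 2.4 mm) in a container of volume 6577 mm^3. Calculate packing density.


V_sphere = 4/3*pi*2.4^3 = 57.9058 mm^3
Total V = 69*57.9058 = 3995.5002 mm^3
PD = 3995.5002 / 6577 = 0.607

0.607


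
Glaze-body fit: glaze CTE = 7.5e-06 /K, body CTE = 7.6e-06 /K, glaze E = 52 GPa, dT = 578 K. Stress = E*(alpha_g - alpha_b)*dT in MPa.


Stress = 52*1000*(7.5e-06 - 7.6e-06)*578 = -3.0 MPa

-3.0


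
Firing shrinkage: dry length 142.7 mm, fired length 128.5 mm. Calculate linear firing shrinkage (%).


FS = (142.7 - 128.5) / 142.7 * 100 = 9.95%

9.95


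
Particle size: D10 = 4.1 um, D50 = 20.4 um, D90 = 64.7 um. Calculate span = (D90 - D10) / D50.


Span = (64.7 - 4.1) / 20.4 = 60.6 / 20.4 = 2.971

2.971


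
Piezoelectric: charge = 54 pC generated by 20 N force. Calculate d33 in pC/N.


d33 = 54 / 20 = 2.7 pC/N

2.7


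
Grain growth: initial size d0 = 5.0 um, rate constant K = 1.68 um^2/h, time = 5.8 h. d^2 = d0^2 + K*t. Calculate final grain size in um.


d^2 = 5.0^2 + 1.68*5.8 = 34.744
d = sqrt(34.744) = 5.89 um

5.89


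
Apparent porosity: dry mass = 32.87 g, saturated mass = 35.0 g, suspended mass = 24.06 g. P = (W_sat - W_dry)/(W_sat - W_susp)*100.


P = (35.0 - 32.87) / (35.0 - 24.06) * 100 = 2.13 / 10.94 * 100 = 19.5%

19.5


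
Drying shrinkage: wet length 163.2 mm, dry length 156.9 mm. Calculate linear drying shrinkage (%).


DS = (163.2 - 156.9) / 163.2 * 100 = 3.86%

3.86


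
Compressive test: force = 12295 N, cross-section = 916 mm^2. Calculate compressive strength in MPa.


CS = 12295 / 916 = 13.4 MPa

13.4


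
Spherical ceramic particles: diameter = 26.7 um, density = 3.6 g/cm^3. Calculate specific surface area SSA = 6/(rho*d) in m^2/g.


SSA = 6 / (3.6 * 26.7) = 0.062 m^2/g

0.062


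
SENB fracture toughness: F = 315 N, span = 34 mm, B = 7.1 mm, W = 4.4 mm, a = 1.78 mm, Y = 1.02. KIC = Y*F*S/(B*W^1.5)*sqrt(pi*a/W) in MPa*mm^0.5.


KIC = 1.02*315*34/(7.1*4.4^1.5)*sqrt(pi*1.78/4.4) = 187.94

187.94


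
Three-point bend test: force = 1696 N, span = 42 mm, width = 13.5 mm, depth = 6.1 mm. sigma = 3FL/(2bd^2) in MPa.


sigma = 3*1696*42/(2*13.5*6.1^2) = 212.7 MPa

212.7


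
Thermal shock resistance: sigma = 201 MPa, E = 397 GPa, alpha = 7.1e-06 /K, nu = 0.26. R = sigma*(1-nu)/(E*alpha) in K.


R = 201*(1-0.26)/(397*1000*7.1e-06) = 53 K

53


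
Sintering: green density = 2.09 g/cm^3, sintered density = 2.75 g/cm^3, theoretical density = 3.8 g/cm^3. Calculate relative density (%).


Relative = 2.75 / 3.8 * 100 = 72.4%

72.4


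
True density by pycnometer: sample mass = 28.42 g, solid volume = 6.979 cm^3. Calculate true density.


TD = 28.42 / 6.979 = 4.072 g/cm^3

4.072


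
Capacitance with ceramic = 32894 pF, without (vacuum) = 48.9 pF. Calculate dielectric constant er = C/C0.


er = 32894 / 48.9 = 672.68

672.68


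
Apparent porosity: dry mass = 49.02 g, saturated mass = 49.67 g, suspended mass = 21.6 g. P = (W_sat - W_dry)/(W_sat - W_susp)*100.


P = (49.67 - 49.02) / (49.67 - 21.6) * 100 = 0.65 / 28.07 * 100 = 2.3%

2.3


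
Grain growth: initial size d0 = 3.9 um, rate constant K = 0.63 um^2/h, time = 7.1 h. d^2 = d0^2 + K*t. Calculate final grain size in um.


d^2 = 3.9^2 + 0.63*7.1 = 19.683
d = sqrt(19.683) = 4.44 um

4.44


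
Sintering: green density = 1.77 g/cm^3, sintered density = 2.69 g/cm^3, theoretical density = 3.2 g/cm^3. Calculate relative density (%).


Relative = 2.69 / 3.2 * 100 = 84.1%

84.1


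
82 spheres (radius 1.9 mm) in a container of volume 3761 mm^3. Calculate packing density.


V_sphere = 4/3*pi*1.9^3 = 28.7309 mm^3
Total V = 82*28.7309 = 2355.9338 mm^3
PD = 2355.9338 / 3761 = 0.626

0.626


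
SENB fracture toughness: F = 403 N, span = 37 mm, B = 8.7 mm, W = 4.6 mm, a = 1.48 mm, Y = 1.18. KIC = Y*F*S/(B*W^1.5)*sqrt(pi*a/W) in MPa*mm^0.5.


KIC = 1.18*403*37/(8.7*4.6^1.5)*sqrt(pi*1.48/4.6) = 206.09

206.09


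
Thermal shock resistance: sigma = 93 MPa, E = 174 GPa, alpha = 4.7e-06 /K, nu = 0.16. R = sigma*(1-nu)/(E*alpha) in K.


R = 93*(1-0.16)/(174*1000*4.7e-06) = 96 K

96


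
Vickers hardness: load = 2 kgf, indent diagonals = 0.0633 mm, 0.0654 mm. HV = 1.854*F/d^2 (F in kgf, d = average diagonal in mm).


d_avg = (0.0633+0.0654)/2 = 0.06435 mm
HV = 1.854*2/0.06435^2 = 895

895


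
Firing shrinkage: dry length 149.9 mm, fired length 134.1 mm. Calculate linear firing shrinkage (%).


FS = (149.9 - 134.1) / 149.9 * 100 = 10.54%

10.54


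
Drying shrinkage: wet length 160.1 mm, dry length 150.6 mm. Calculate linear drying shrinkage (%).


DS = (160.1 - 150.6) / 160.1 * 100 = 5.93%

5.93


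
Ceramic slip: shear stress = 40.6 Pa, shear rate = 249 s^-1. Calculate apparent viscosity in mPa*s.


eta = tau/gamma * 1000 = 40.6/249 * 1000 = 163.1 mPa*s

163.1


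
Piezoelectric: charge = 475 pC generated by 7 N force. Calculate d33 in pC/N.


d33 = 475 / 7 = 67.9 pC/N

67.9


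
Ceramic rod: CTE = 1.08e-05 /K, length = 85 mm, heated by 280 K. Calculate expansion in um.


dL = 1.08e-05 * 85 * 280 * 1000 = 257.04 um

257.04


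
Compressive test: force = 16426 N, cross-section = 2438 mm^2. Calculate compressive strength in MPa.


CS = 16426 / 2438 = 6.7 MPa

6.7


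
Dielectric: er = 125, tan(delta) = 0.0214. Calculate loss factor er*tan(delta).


Loss = 125 * 0.0214 = 2.675

2.675


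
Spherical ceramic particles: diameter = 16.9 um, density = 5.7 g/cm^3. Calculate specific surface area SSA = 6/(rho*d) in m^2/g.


SSA = 6 / (5.7 * 16.9) = 0.062 m^2/g

0.062


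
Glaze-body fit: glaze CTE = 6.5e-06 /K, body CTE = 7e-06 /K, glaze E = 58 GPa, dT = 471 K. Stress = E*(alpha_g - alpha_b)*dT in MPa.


Stress = 58*1000*(6.5e-06 - 7e-06)*471 = -13.7 MPa

-13.7


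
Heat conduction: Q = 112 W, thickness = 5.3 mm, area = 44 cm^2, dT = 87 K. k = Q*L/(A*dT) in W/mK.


k = 112*5.3/1000/(44/10000*87) = 1.55 W/mK

1.55


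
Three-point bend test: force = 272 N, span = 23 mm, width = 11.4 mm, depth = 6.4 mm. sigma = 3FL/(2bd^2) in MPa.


sigma = 3*272*23/(2*11.4*6.4^2) = 20.1 MPa

20.1


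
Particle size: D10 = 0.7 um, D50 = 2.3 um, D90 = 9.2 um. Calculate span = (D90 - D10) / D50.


Span = (9.2 - 0.7) / 2.3 = 8.5 / 2.3 = 3.696

3.696


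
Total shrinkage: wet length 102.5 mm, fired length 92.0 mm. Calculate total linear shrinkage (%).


TS = (102.5 - 92.0) / 102.5 * 100 = 10.24%

10.24


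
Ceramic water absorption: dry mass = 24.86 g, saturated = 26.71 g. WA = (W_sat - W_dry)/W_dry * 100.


WA = (26.71 - 24.86) / 24.86 * 100 = 7.44%

7.44


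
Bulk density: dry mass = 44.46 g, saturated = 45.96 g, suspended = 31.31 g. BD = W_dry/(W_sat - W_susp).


BD = 44.46 / (45.96 - 31.31) = 44.46 / 14.65 = 3.035 g/cm^3

3.035


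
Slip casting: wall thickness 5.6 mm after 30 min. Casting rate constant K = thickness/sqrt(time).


K = 5.6 / sqrt(30) = 5.6 / 5.4772 = 1.022 mm/min^0.5

1.022


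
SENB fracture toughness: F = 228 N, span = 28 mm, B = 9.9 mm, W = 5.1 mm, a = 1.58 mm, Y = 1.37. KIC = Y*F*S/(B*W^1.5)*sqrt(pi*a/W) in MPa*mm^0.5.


KIC = 1.37*228*28/(9.9*5.1^1.5)*sqrt(pi*1.58/5.1) = 75.67

75.67


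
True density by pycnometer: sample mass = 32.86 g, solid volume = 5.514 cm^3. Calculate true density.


TD = 32.86 / 5.514 = 5.959 g/cm^3

5.959


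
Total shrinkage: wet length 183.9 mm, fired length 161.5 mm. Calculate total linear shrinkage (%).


TS = (183.9 - 161.5) / 183.9 * 100 = 12.18%

12.18


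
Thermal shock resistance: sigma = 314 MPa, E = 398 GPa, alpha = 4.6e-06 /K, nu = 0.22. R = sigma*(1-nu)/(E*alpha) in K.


R = 314*(1-0.22)/(398*1000*4.6e-06) = 134 K

134


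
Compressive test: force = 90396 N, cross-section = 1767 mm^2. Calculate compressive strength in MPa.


CS = 90396 / 1767 = 51.2 MPa

51.2


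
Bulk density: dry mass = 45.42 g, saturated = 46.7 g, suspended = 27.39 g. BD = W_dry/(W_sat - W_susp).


BD = 45.42 / (46.7 - 27.39) = 45.42 / 19.31 = 2.352 g/cm^3

2.352


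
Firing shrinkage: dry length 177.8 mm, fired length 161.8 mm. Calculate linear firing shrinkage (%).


FS = (177.8 - 161.8) / 177.8 * 100 = 9.0%

9.0


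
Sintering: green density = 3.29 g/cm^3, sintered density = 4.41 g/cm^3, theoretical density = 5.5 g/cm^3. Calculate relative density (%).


Relative = 4.41 / 5.5 * 100 = 80.2%

80.2


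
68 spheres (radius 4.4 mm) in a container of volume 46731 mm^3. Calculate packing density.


V_sphere = 4/3*pi*4.4^3 = 356.8179 mm^3
Total V = 68*356.8179 = 24263.6172 mm^3
PD = 24263.6172 / 46731 = 0.519

0.519


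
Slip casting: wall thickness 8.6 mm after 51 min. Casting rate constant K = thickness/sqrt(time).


K = 8.6 / sqrt(51) = 8.6 / 7.1414 = 1.204 mm/min^0.5

1.204


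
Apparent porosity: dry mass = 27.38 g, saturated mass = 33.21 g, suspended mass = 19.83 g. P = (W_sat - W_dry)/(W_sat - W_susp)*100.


P = (33.21 - 27.38) / (33.21 - 19.83) * 100 = 5.83 / 13.38 * 100 = 43.6%

43.6


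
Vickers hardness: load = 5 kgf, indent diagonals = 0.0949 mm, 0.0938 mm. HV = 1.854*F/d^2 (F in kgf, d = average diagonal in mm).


d_avg = (0.0949+0.0938)/2 = 0.09435 mm
HV = 1.854*5/0.09435^2 = 1041

1041


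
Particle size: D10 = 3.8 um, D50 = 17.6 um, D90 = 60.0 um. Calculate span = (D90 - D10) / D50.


Span = (60.0 - 3.8) / 17.6 = 56.2 / 17.6 = 3.193

3.193


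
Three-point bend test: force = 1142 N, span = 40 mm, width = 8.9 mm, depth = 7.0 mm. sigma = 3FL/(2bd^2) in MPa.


sigma = 3*1142*40/(2*8.9*7.0^2) = 157.1 MPa

157.1


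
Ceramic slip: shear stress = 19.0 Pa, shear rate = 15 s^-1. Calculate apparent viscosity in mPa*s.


eta = tau/gamma * 1000 = 19.0/15 * 1000 = 1266.7 mPa*s

1266.7


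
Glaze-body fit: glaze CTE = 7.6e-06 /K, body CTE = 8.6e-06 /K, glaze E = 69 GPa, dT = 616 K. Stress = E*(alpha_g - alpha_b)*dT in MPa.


Stress = 69*1000*(7.6e-06 - 8.6e-06)*616 = -42.5 MPa

-42.5


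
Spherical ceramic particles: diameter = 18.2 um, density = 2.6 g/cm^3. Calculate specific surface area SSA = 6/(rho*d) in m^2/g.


SSA = 6 / (2.6 * 18.2) = 0.127 m^2/g

0.127


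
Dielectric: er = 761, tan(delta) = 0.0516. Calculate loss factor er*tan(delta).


Loss = 761 * 0.0516 = 39.268

39.268


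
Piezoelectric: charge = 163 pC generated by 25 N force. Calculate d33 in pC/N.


d33 = 163 / 25 = 6.5 pC/N

6.5


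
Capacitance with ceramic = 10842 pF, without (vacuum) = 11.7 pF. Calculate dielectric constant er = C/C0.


er = 10842 / 11.7 = 926.67

926.67
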